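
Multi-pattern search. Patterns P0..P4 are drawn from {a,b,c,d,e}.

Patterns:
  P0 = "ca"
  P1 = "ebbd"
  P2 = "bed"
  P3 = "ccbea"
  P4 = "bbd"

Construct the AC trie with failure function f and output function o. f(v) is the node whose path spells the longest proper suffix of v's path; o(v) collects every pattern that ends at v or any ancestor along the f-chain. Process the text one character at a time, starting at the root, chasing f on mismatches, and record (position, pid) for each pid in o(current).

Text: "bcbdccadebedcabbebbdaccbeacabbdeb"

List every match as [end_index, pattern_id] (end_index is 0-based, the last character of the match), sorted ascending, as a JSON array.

Build automaton:
Trie (insert patterns):
  n0 'ε': b→7 c→1 e→3
  n1 'c': a→2 c→10
  n2 'ca': ·  ←P0
  n3 'e': b→4
  n4 'eb': b→5
  n5 'ebb': d→6
  n6 'ebbd': ·  ←P1
  n7 'b': b→14 e→8
  n8 'be': d→9
  n9 'bed': ·  ←P2
  n10 'cc': b→11
  n11 'ccb': e→12
  n12 'ccbe': a→13
  n13 'ccbea': ·  ←P3
  n14 'bb': d→15
  n15 'bbd': ·  ←P4

Failure links (BFS by depth):
  fail(1) 'c': from fail(0)=0 chase 'c': 0 ⇒ 0;  out=∅∪out(0)=∅
  fail(3) 'e': from fail(0)=0 chase 'e': 0 ⇒ 0;  out=∅∪out(0)=∅
  fail(7) 'b': from fail(0)=0 chase 'b': 0 ⇒ 0;  out=∅∪out(0)=∅
  fail(2) 'ca': from fail(1)=0 chase 'a': 0 ⇒ 0;  out={0}∪out(0)={0}
  fail(4) 'eb': from fail(3)=0 chase 'b': 0 ⇒ 7;  out=∅∪out(7)=∅
  fail(8) 'be': from fail(7)=0 chase 'e': 0 ⇒ 3;  out=∅∪out(3)=∅
  fail(10) 'cc': from fail(1)=0 chase 'c': 0 ⇒ 1;  out=∅∪out(1)=∅
  fail(14) 'bb': from fail(7)=0 chase 'b': 0 ⇒ 7;  out=∅∪out(7)=∅
  fail(5) 'ebb': from fail(4)=7 chase 'b': 7 ⇒ 14;  out=∅∪out(14)=∅
  fail(9) 'bed': from fail(8)=3 chase 'd': 3→0 ⇒ 0;  out={2}∪out(0)={2}
  fail(11) 'ccb': from fail(10)=1 chase 'b': 1→0 ⇒ 7;  out=∅∪out(7)=∅
  fail(15) 'bbd': from fail(14)=7 chase 'd': 7→0 ⇒ 0;  out={4}∪out(0)={4}
  fail(6) 'ebbd': from fail(5)=14 chase 'd': 14 ⇒ 15;  out={1}∪out(15)={1,4}
  fail(12) 'ccbe': from fail(11)=7 chase 'e': 7 ⇒ 8;  out=∅∪out(8)=∅
  fail(13) 'ccbea': from fail(12)=8 chase 'a': 8→3→0 ⇒ 0;  out={3}∪out(0)={3}

Text stream:
i=0 'b': node 0→7
i=1 'c': node 7→1 (via fail)
i=2 'b': node 1→7 (via fail)
i=3 'd': node 7→0 (via fail)
i=4 'c': node 0→1
i=5 'c': node 1→10
i=6 'a': node 10→2 (via fail)  → match P0@[5:6]
i=7 'd': node 2→0 (via fail)
i=8 'e': node 0→3
i=9 'b': node 3→4
i=10 'e': node 4→8 (via fail)
i=11 'd': node 8→9  → match P2@[9:11]
i=12 'c': node 9→1 (via fail)
i=13 'a': node 1→2  → match P0@[12:13]
i=14 'b': node 2→7 (via fail)
i=15 'b': node 7→14
i=16 'e': node 14→8 (via fail)
i=17 'b': node 8→4 (via fail)
i=18 'b': node 4→5
i=19 'd': node 5→6  → match P1@[16:19],P4@[17:19]
i=20 'a': node 6→0 (via fail)
i=21 'c': node 0→1
i=22 'c': node 1→10
i=23 'b': node 10→11
i=24 'e': node 11→12
i=25 'a': node 12→13  → match P3@[21:25]
i=26 'c': node 13→1 (via fail)
i=27 'a': node 1→2  → match P0@[26:27]
i=28 'b': node 2→7 (via fail)
i=29 'b': node 7→14
i=30 'd': node 14→15  → match P4@[28:30]
i=31 'e': node 15→3 (via fail)
i=32 'b': node 3→4

Result: [[6,0],[11,2],[13,0],[19,1],[19,4],[25,3],[27,0],[30,4]]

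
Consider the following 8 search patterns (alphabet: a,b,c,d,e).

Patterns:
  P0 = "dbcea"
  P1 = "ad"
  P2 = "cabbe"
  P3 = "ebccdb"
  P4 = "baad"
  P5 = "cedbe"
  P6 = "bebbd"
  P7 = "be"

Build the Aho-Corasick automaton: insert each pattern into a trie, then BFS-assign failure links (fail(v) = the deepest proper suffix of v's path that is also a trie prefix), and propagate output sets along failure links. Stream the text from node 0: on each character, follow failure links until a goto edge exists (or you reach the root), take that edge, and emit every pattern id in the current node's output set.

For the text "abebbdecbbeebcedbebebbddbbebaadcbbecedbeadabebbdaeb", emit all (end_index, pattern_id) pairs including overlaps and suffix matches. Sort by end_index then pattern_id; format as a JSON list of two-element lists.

Build:
Trie (insert patterns):
  n0 'ε': a→6 b→19 c→8 d→1 e→13
  n1 'd': b→2
  n2 'db': c→3
  n3 'dbc': e→4
  n4 'dbce': a→5
  n5 'dbcea': ·  ←P0
  n6 'a': d→7
  n7 'ad': ·  ←P1
  n8 'c': a→9 e→23
  n9 'ca': b→10
  n10 'cab': b→11
  n11 'cabb': e→12
  n12 'cabbe': ·  ←P2
  n13 'e': b→14
  n14 'eb': c→15
  n15 'ebc': c→16
  n16 'ebcc': d→17
  n17 'ebccd': b→18
  n18 'ebccdb': ·  ←P3
  n19 'b': a→20 e→27
  n20 'ba': a→21
  n21 'baa': d→22
  n22 'baad': ·  ←P4
  n23 'ce': d→24
  n24 'ced': b→25
  n25 'cedb': e→26
  n26 'cedbe': ·  ←P5
  n27 'be': b→28  ←P7
  n28 'beb': b→29
  n29 'bebb': d→30
  n30 'bebbd': ·  ←P6

Failure links (BFS by depth):
  fail(1) 'd': from fail(0)=0 chase 'd': 0 ⇒ 0;  out=∅∪out(0)=∅
  fail(6) 'a': from fail(0)=0 chase 'a': 0 ⇒ 0;  out=∅∪out(0)=∅
  fail(8) 'c': from fail(0)=0 chase 'c': 0 ⇒ 0;  out=∅∪out(0)=∅
  fail(13) 'e': from fail(0)=0 chase 'e': 0 ⇒ 0;  out=∅∪out(0)=∅
  fail(19) 'b': from fail(0)=0 chase 'b': 0 ⇒ 0;  out=∅∪out(0)=∅
  fail(2) 'db': from fail(1)=0 chase 'b': 0 ⇒ 19;  out=∅∪out(19)=∅
  fail(7) 'ad': from fail(6)=0 chase 'd': 0 ⇒ 1;  out={1}∪out(1)={1}
  fail(9) 'ca': from fail(8)=0 chase 'a': 0 ⇒ 6;  out=∅∪out(6)=∅
  fail(14) 'eb': from fail(13)=0 chase 'b': 0 ⇒ 19;  out=∅∪out(19)=∅
  fail(20) 'ba': from fail(19)=0 chase 'a': 0 ⇒ 6;  out=∅∪out(6)=∅
  fail(23) 'ce': from fail(8)=0 chase 'e': 0 ⇒ 13;  out=∅∪out(13)=∅
  fail(27) 'be': from fail(19)=0 chase 'e': 0 ⇒ 13;  out={7}∪out(13)={7}
  fail(3) 'dbc': from fail(2)=19 chase 'c': 19→0 ⇒ 8;  out=∅∪out(8)=∅
  fail(10) 'cab': from fail(9)=6 chase 'b': 6→0 ⇒ 19;  out=∅∪out(19)=∅
  fail(15) 'ebc': from fail(14)=19 chase 'c': 19→0 ⇒ 8;  out=∅∪out(8)=∅
  fail(21) 'baa': from fail(20)=6 chase 'a': 6→0 ⇒ 6;  out=∅∪out(6)=∅
  fail(24) 'ced': from fail(23)=13 chase 'd': 13→0 ⇒ 1;  out=∅∪out(1)=∅
  fail(28) 'beb': from fail(27)=13 chase 'b': 13 ⇒ 14;  out=∅∪out(14)=∅
  fail(4) 'dbce': from fail(3)=8 chase 'e': 8 ⇒ 23;  out=∅∪out(23)=∅
  fail(11) 'cabb': from fail(10)=19 chase 'b': 19→0 ⇒ 19;  out=∅∪out(19)=∅
  fail(16) 'ebcc': from fail(15)=8 chase 'c': 8→0 ⇒ 8;  out=∅∪out(8)=∅
  fail(22) 'baad': from fail(21)=6 chase 'd': 6 ⇒ 7;  out={4}∪out(7)={1,4}
  fail(25) 'cedb': from fail(24)=1 chase 'b': 1 ⇒ 2;  out=∅∪out(2)=∅
  fail(29) 'bebb': from fail(28)=14 chase 'b': 14→19→0 ⇒ 19;  out=∅∪out(19)=∅
  fail(5) 'dbcea': from fail(4)=23 chase 'a': 23→13→0 ⇒ 6;  out={0}∪out(6)={0}
  fail(12) 'cabbe': from fail(11)=19 chase 'e': 19 ⇒ 27;  out={2}∪out(27)={2,7}
  fail(17) 'ebccd': from fail(16)=8 chase 'd': 8→0 ⇒ 1;  out=∅∪out(1)=∅
  fail(26) 'cedbe': from fail(25)=2 chase 'e': 2→19 ⇒ 27;  out={5}∪out(27)={5,7}
  fail(30) 'bebbd': from fail(29)=19 chase 'd': 19→0 ⇒ 1;  out={6}∪out(1)={6}
  fail(18) 'ebccdb': from fail(17)=1 chase 'b': 1 ⇒ 2;  out={3}∪out(2)={3}

Scan:
pos 0 'a': at 6
pos 1 'b': at 19 (fail-walked)
pos 2 'e': at 27  emit P7@[1:2]
pos 3 'b': at 28
pos 4 'b': at 29
pos 5 'd': at 30  emit P6@[1:5]
pos 6 'e': at 13 (fail-walked)
pos 7 'c': at 8 (fail-walked)
pos 8 'b': at 19 (fail-walked)
pos 9 'b': at 19 (fail-walked)
pos 10 'e': at 27  emit P7@[9:10]
pos 11 'e': at 13 (fail-walked)
pos 12 'b': at 14
pos 13 'c': at 15
pos 14 'e': at 23 (fail-walked)
pos 15 'd': at 24
pos 16 'b': at 25
pos 17 'e': at 26  emit P5@[13:17],P7@[16:17]
pos 18 'b': at 28 (fail-walked)
pos 19 'e': at 27 (fail-walked)  emit P7@[18:19]
pos 20 'b': at 28
pos 21 'b': at 29
pos 22 'd': at 30  emit P6@[18:22]
pos 23 'd': at 1 (fail-walked)
pos 24 'b': at 2
pos 25 'b': at 19 (fail-walked)
pos 26 'e': at 27  emit P7@[25:26]
pos 27 'b': at 28
pos 28 'a': at 20 (fail-walked)
pos 29 'a': at 21
pos 30 'd': at 22  emit P1@[29:30],P4@[27:30]
pos 31 'c': at 8 (fail-walked)
pos 32 'b': at 19 (fail-walked)
pos 33 'b': at 19 (fail-walked)
pos 34 'e': at 27  emit P7@[33:34]
pos 35 'c': at 8 (fail-walked)
pos 36 'e': at 23
pos 37 'd': at 24
pos 38 'b': at 25
pos 39 'e': at 26  emit P5@[35:39],P7@[38:39]
pos 40 'a': at 6 (fail-walked)
pos 41 'd': at 7  emit P1@[40:41]
pos 42 'a': at 6 (fail-walked)
pos 43 'b': at 19 (fail-walked)
pos 44 'e': at 27  emit P7@[43:44]
pos 45 'b': at 28
pos 46 'b': at 29
pos 47 'd': at 30  emit P6@[43:47]
pos 48 'a': at 6 (fail-walked)
pos 49 'e': at 13 (fail-walked)
pos 50 'b': at 14

Result: [[2,7],[5,6],[10,7],[17,5],[17,7],[19,7],[22,6],[26,7],[30,1],[30,4],[34,7],[39,5],[39,7],[41,1],[44,7],[47,6]]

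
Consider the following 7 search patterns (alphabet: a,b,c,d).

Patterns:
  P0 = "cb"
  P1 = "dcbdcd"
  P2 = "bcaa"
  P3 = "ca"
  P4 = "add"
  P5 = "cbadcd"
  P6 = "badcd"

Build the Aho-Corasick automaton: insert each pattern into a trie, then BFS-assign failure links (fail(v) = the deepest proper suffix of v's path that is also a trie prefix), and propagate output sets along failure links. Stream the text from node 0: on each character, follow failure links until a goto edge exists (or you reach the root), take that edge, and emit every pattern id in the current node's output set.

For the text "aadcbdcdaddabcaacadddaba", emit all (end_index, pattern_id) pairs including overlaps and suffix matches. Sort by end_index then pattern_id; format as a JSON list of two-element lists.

Build:
Trie nodes:
  0='ε' goto a→14 b→9 c→1 d→3
  1='c' goto a→13 b→2
  2='cb' goto a→17  ←P0
  3='d' goto c→4
  4='dc' goto b→5
  5='dcb' goto d→6
  6='dcbd' goto c→7
  7='dcbdc' goto d→8
  8='dcbdcd' goto ·  ←P1
  9='b' goto a→21 c→10
  10='bc' goto a→11
  11='bca' goto a→12
  12='bcaa' goto ·  ←P2
  13='ca' goto ·  ←P3
  14='a' goto d→15
  15='ad' goto d→16
  16='add' goto ·  ←P4
  17='cba' goto d→18
  18='cbad' goto c→19
  19='cbadc' goto d→20
  20='cbadcd' goto ·  ←P5
  21='ba' goto d→22
  22='bad' goto c→23
  23='badc' goto d→24
  24='badcd' goto ·  ←P6

BFS fail/out derivation:
  n1('c'): parent n0 fail=0; on 'c' 0 → fail=0;  out ∅∪∅=∅
  n3('d'): parent n0 fail=0; on 'd' 0 → fail=0;  out ∅∪∅=∅
  n9('b'): parent n0 fail=0; on 'b' 0 → fail=0;  out ∅∪∅=∅
  n14('a'): parent n0 fail=0; on 'a' 0 → fail=0;  out ∅∪∅=∅
  n2('cb'): parent n1 fail=0; on 'b' 0 → fail=9;  out {0}∪∅={0}
  n4('dc'): parent n3 fail=0; on 'c' 0 → fail=1;  out ∅∪∅=∅
  n10('bc'): parent n9 fail=0; on 'c' 0 → fail=1;  out ∅∪∅=∅
  n13('ca'): parent n1 fail=0; on 'a' 0 → fail=14;  out {3}∪∅={3}
  n15('ad'): parent n14 fail=0; on 'd' 0 → fail=3;  out ∅∪∅=∅
  n21('ba'): parent n9 fail=0; on 'a' 0 → fail=14;  out ∅∪∅=∅
  n5('dcb'): parent n4 fail=1; on 'b' 1 → fail=2;  out ∅∪{0}={0}
  n11('bca'): parent n10 fail=1; on 'a' 1 → fail=13;  out ∅∪{3}={3}
  n16('add'): parent n15 fail=3; on 'd' 3→0 → fail=3;  out {4}∪∅={4}
  n17('cba'): parent n2 fail=9; on 'a' 9 → fail=21;  out ∅∪∅=∅
  n22('bad'): parent n21 fail=14; on 'd' 14 → fail=15;  out ∅∪∅=∅
  n6('dcbd'): parent n5 fail=2; on 'd' 2→9→0 → fail=3;  out ∅∪∅=∅
  n12('bcaa'): parent n11 fail=13; on 'a' 13→14→0 → fail=14;  out {2}∪∅={2}
  n18('cbad'): parent n17 fail=21; on 'd' 21 → fail=22;  out ∅∪∅=∅
  n23('badc'): parent n22 fail=15; on 'c' 15→3 → fail=4;  out ∅∪∅=∅
  n7('dcbdc'): parent n6 fail=3; on 'c' 3 → fail=4;  out ∅∪∅=∅
  n19('cbadc'): parent n18 fail=22; on 'c' 22 → fail=23;  out ∅∪∅=∅
  n24('badcd'): parent n23 fail=4; on 'd' 4→1→0 → fail=3;  out {6}∪∅={6}
  n8('dcbdcd'): parent n7 fail=4; on 'd' 4→1→0 → fail=3;  out {1}∪∅={1}
  n20('cbadcd'): parent n19 fail=23; on 'd' 23 → fail=24;  out {5}∪{6}={5,6}

Text stream:
[0] read 'a'  n0⇒n14
[1] read 'a'  n14⇒n14 (fail-walked)
[2] read 'd'  n14⇒n15
[3] read 'c'  n15⇒n4 (fail-walked)
[4] read 'b'  n4⇒n5  emit P0@[3:4]
[5] read 'd'  n5⇒n6
[6] read 'c'  n6⇒n7
[7] read 'd'  n7⇒n8  emit P1@[2:7]
[8] read 'a'  n8⇒n14 (fail-walked)
[9] read 'd'  n14⇒n15
[10] read 'd'  n15⇒n16  emit P4@[8:10]
[11] read 'a'  n16⇒n14 (fail-walked)
[12] read 'b'  n14⇒n9 (fail-walked)
[13] read 'c'  n9⇒n10
[14] read 'a'  n10⇒n11  emit P3@[13:14]
[15] read 'a'  n11⇒n12  emit P2@[12:15]
[16] read 'c'  n12⇒n1 (fail-walked)
[17] read 'a'  n1⇒n13  emit P3@[16:17]
[18] read 'd'  n13⇒n15 (fail-walked)
[19] read 'd'  n15⇒n16  emit P4@[17:19]
[20] read 'd'  n16⇒n3 (fail-walked)
[21] read 'a'  n3⇒n14 (fail-walked)
[22] read 'b'  n14⇒n9 (fail-walked)
[23] read 'a'  n9⇒n21

Result: [[4,0],[7,1],[10,4],[14,3],[15,2],[17,3],[19,4]]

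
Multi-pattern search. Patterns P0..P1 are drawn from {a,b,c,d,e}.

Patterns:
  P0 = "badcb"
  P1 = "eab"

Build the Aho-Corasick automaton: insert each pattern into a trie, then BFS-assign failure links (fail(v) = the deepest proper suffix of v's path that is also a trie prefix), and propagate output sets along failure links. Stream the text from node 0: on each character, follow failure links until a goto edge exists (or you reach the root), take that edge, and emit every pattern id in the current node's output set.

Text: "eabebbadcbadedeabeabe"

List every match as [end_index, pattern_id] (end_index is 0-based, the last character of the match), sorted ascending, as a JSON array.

Build automaton:
Trie (insert patterns):
  n0 'ε': b→1 e→6
  n1 'b': a→2
  n2 'ba': d→3
  n3 'bad': c→4
  n4 'badc': b→5
  n5 'badcb': ·  ←P0
  n6 'e': a→7
  n7 'ea': b→8
  n8 'eab': ·  ←P1

Failure links (BFS by depth):
  n1('b'): parent n0 fail=0; on 'b' 0 → fail=0;  out ∅∪∅=∅
  n6('e'): parent n0 fail=0; on 'e' 0 → fail=0;  out ∅∪∅=∅
  n2('ba'): parent n1 fail=0; on 'a' 0 → fail=0;  out ∅∪∅=∅
  n7('ea'): parent n6 fail=0; on 'a' 0 → fail=0;  out ∅∪∅=∅
  n3('bad'): parent n2 fail=0; on 'd' 0 → fail=0;  out ∅∪∅=∅
  n8('eab'): parent n7 fail=0; on 'b' 0 → fail=1;  out {1}∪∅={1}
  n4('badc'): parent n3 fail=0; on 'c' 0 → fail=0;  out ∅∪∅=∅
  n5('badcb'): parent n4 fail=0; on 'b' 0 → fail=1;  out {0}∪∅={0}

Run:
pos 0 'e': at 6
pos 1 'a': at 7
pos 2 'b': at 8  ** P1@[0:2]
pos 3 'e': at 6 ·f
pos 4 'b': at 1 ·f
pos 5 'b': at 1 ·f
pos 6 'a': at 2
pos 7 'd': at 3
pos 8 'c': at 4
pos 9 'b': at 5  ** P0@[5:9]
pos 10 'a': at 2 ·f
pos 11 'd': at 3
pos 12 'e': at 6 ·f
pos 13 'd': at 0 ·f
pos 14 'e': at 6
pos 15 'a': at 7
pos 16 'b': at 8  ** P1@[14:16]
pos 17 'e': at 6 ·f
pos 18 'a': at 7
pos 19 'b': at 8  ** P1@[17:19]
pos 20 'e': at 6 ·f

All matches (sorted): [[2,1],[9,0],[16,1],[19,1]]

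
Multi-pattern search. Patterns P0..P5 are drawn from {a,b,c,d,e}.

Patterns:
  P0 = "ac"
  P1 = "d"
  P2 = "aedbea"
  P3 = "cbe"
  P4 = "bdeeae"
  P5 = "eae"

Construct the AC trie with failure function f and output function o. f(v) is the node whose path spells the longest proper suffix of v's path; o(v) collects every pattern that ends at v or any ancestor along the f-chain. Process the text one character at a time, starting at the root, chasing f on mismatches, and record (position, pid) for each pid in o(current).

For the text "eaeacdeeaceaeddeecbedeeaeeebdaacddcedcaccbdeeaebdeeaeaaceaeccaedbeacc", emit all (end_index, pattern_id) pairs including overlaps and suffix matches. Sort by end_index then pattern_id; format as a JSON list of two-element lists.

Build:
Trie nodes:
  0='ε' goto a→1 b→12 c→9 d→3 e→18
  1='a' goto c→2 e→4
  2='ac' goto ·  [P0 ends]
  3='d' goto ·  [P1 ends]
  4='ae' goto d→5
  5='aed' goto b→6
  6='aedb' goto e→7
  7='aedbe' goto a→8
  8='aedbea' goto ·  [P2 ends]
  9='c' goto b→10
  10='cb' goto e→11
  11='cbe' goto ·  [P3 ends]
  12='b' goto d→13
  13='bd' goto e→14
  14='bde' goto e→15
  15='bdee' goto a→16
  16='bdeea' goto e→17
  17='bdeeae' goto ·  [P4 ends]
  18='e' goto a→19
  19='ea' goto e→20
  20='eae' goto ·  [P5 ends]

BFS fail/out derivation:
  n1('a'): parent n0 fail=0; on 'a' 0 → fail=0;  out ∅∪∅=∅
  n3('d'): parent n0 fail=0; on 'd' 0 → fail=0;  out {1}∪∅={1}
  n9('c'): parent n0 fail=0; on 'c' 0 → fail=0;  out ∅∪∅=∅
  n12('b'): parent n0 fail=0; on 'b' 0 → fail=0;  out ∅∪∅=∅
  n18('e'): parent n0 fail=0; on 'e' 0 → fail=0;  out ∅∪∅=∅
  n2('ac'): parent n1 fail=0; on 'c' 0 → fail=9;  out {0}∪∅={0}
  n4('ae'): parent n1 fail=0; on 'e' 0 → fail=18;  out ∅∪∅=∅
  n10('cb'): parent n9 fail=0; on 'b' 0 → fail=12;  out ∅∪∅=∅
  n13('bd'): parent n12 fail=0; on 'd' 0 → fail=3;  out ∅∪{1}={1}
  n19('ea'): parent n18 fail=0; on 'a' 0 → fail=1;  out ∅∪∅=∅
  n5('aed'): parent n4 fail=18; on 'd' 18→0 → fail=3;  out ∅∪{1}={1}
  n11('cbe'): parent n10 fail=12; on 'e' 12→0 → fail=18;  out {3}∪∅={3}
  n14('bde'): parent n13 fail=3; on 'e' 3→0 → fail=18;  out ∅∪∅=∅
  n20('eae'): parent n19 fail=1; on 'e' 1 → fail=4;  out {5}∪∅={5}
  n6('aedb'): parent n5 fail=3; on 'b' 3→0 → fail=12;  out ∅∪∅=∅
  n15('bdee'): parent n14 fail=18; on 'e' 18→0 → fail=18;  out ∅∪∅=∅
  n7('aedbe'): parent n6 fail=12; on 'e' 12→0 → fail=18;  out ∅∪∅=∅
  n16('bdeea'): parent n15 fail=18; on 'a' 18 → fail=19;  out ∅∪∅=∅
  n8('aedbea'): parent n7 fail=18; on 'a' 18 → fail=19;  out {2}∪∅={2}
  n17('bdeeae'): parent n16 fail=19; on 'e' 19 → fail=20;  out {4}∪{5}={4,5}

Text stream:
i=0 'e': node 0→18
i=1 'a': node 18→19
i=2 'e': node 19→20  ** P5@[0:2]
i=3 'a': node 20→19 (fail-walked)
i=4 'c': node 19→2 (fail-walked)  ** P0@[3:4]
i=5 'd': node 2→3 (fail-walked)  ** P1@[5:5]
i=6 'e': node 3→18 (fail-walked)
i=7 'e': node 18→18 (fail-walked)
i=8 'a': node 18→19
i=9 'c': node 19→2 (fail-walked)  ** P0@[8:9]
i=10 'e': node 2→18 (fail-walked)
i=11 'a': node 18→19
i=12 'e': node 19→20  ** P5@[10:12]
i=13 'd': node 20→5 (fail-walked)  ** P1@[13:13]
i=14 'd': node 5→3 (fail-walked)  ** P1@[14:14]
i=15 'e': node 3→18 (fail-walked)
i=16 'e': node 18→18 (fail-walked)
i=17 'c': node 18→9 (fail-walked)
i=18 'b': node 9→10
i=19 'e': node 10→11  ** P3@[17:19]
i=20 'd': node 11→3 (fail-walked)  ** P1@[20:20]
i=21 'e': node 3→18 (fail-walked)
i=22 'e': node 18→18 (fail-walked)
i=23 'a': node 18→19
i=24 'e': node 19→20  ** P5@[22:24]
i=25 'e': node 20→18 (fail-walked)
i=26 'e': node 18→18 (fail-walked)
i=27 'b': node 18→12 (fail-walked)
i=28 'd': node 12→13  ** P1@[28:28]
i=29 'a': node 13→1 (fail-walked)
i=30 'a': node 1→1 (fail-walked)
i=31 'c': node 1→2  ** P0@[30:31]
i=32 'd': node 2→3 (fail-walked)  ** P1@[32:32]
i=33 'd': node 3→3 (fail-walked)  ** P1@[33:33]
i=34 'c': node 3→9 (fail-walked)
i=35 'e': node 9→18 (fail-walked)
i=36 'd': node 18→3 (fail-walked)  ** P1@[36:36]
i=37 'c': node 3→9 (fail-walked)
i=38 'a': node 9→1 (fail-walked)
i=39 'c': node 1→2  ** P0@[38:39]
i=40 'c': node 2→9 (fail-walked)
i=41 'b': node 9→10
i=42 'd': node 10→13 (fail-walked)  ** P1@[42:42]
i=43 'e': node 13→14
i=44 'e': node 14→15
i=45 'a': node 15→16
i=46 'e': node 16→17  ** P4@[41:46],P5@[44:46]
i=47 'b': node 17→12 (fail-walked)
i=48 'd': node 12→13  ** P1@[48:48]
i=49 'e': node 13→14
i=50 'e': node 14→15
i=51 'a': node 15→16
i=52 'e': node 16→17  ** P4@[47:52],P5@[50:52]
i=53 'a': node 17→19 (fail-walked)
i=54 'a': node 19→1 (fail-walked)
i=55 'c': node 1→2  ** P0@[54:55]
i=56 'e': node 2→18 (fail-walked)
i=57 'a': node 18→19
i=58 'e': node 19→20  ** P5@[56:58]
i=59 'c': node 20→9 (fail-walked)
i=60 'c': node 9→9 (fail-walked)
i=61 'a': node 9→1 (fail-walked)
i=62 'e': node 1→4
i=63 'd': node 4→5  ** P1@[63:63]
i=64 'b': node 5→6
i=65 'e': node 6→7
i=66 'a': node 7→8  ** P2@[61:66]
i=67 'c': node 8→2 (fail-walked)  ** P0@[66:67]
i=68 'c': node 2→9 (fail-walked)

Result: [[2,5],[4,0],[5,1],[9,0],[12,5],[13,1],[14,1],[19,3],[20,1],[24,5],[28,1],[31,0],[32,1],[33,1],[36,1],[39,0],[42,1],[46,4],[46,5],[48,1],[52,4],[52,5],[55,0],[58,5],[63,1],[66,2],[67,0]]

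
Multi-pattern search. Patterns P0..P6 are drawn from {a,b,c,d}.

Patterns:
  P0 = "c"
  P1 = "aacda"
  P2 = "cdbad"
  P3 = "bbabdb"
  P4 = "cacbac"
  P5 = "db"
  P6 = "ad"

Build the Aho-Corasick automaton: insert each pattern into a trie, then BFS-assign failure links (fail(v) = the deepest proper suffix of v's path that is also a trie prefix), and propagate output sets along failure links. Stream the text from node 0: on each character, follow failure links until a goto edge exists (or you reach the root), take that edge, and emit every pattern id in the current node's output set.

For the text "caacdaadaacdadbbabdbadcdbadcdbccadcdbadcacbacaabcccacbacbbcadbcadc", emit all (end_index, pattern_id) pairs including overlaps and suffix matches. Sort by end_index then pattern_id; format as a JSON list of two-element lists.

Construct AC machine:
Trie nodes:
  n0 'ε': a→2 b→11 c→1 d→22
  n1 'c': a→17 d→7  [P0 ends]
  n2 'a': a→3 d→24
  n3 'aa': c→4
  n4 'aac': d→5
  n5 'aacd': a→6
  n6 'aacda': ·  [P1 ends]
  n7 'cd': b→8
  n8 'cdb': a→9
  n9 'cdba': d→10
  n10 'cdbad': ·  [P2 ends]
  n11 'b': b→12
  n12 'bb': a→13
  n13 'bba': b→14
  n14 'bbab': d→15
  n15 'bbabd': b→16
  n16 'bbabdb': ·  [P3 ends]
  n17 'ca': c→18
  n18 'cac': b→19
  n19 'cacb': a→20
  n20 'cacba': c→21
  n21 'cacbac': ·  [P4 ends]
  n22 'd': b→23
  n23 'db': ·  [P5 ends]
  n24 'ad': ·  [P6 ends]

BFS fail/out derivation:
  n1('c'): parent n0 fail=0; on 'c' 0 → fail=0;  out {0}∪∅={0}
  n2('a'): parent n0 fail=0; on 'a' 0 → fail=0;  out ∅∪∅=∅
  n11('b'): parent n0 fail=0; on 'b' 0 → fail=0;  out ∅∪∅=∅
  n22('d'): parent n0 fail=0; on 'd' 0 → fail=0;  out ∅∪∅=∅
  n3('aa'): parent n2 fail=0; on 'a' 0 → fail=2;  out ∅∪∅=∅
  n7('cd'): parent n1 fail=0; on 'd' 0 → fail=22;  out ∅∪∅=∅
  n12('bb'): parent n11 fail=0; on 'b' 0 → fail=11;  out ∅∪∅=∅
  n17('ca'): parent n1 fail=0; on 'a' 0 → fail=2;  out ∅∪∅=∅
  n23('db'): parent n22 fail=0; on 'b' 0 → fail=11;  out {5}∪∅={5}
  n24('ad'): parent n2 fail=0; on 'd' 0 → fail=22;  out {6}∪∅={6}
  n4('aac'): parent n3 fail=2; on 'c' 2→0 → fail=1;  out ∅∪{0}={0}
  n8('cdb'): parent n7 fail=22; on 'b' 22 → fail=23;  out ∅∪{5}={5}
  n13('bba'): parent n12 fail=11; on 'a' 11→0 → fail=2;  out ∅∪∅=∅
  n18('cac'): parent n17 fail=2; on 'c' 2→0 → fail=1;  out ∅∪{0}={0}
  n5('aacd'): parent n4 fail=1; on 'd' 1 → fail=7;  out ∅∪∅=∅
  n9('cdba'): parent n8 fail=23; on 'a' 23→11→0 → fail=2;  out ∅∪∅=∅
  n14('bbab'): parent n13 fail=2; on 'b' 2→0 → fail=11;  out ∅∪∅=∅
  n19('cacb'): parent n18 fail=1; on 'b' 1→0 → fail=11;  out ∅∪∅=∅
  n6('aacda'): parent n5 fail=7; on 'a' 7→22→0 → fail=2;  out {1}∪∅={1}
  n10('cdbad'): parent n9 fail=2; on 'd' 2 → fail=24;  out {2}∪{6}={2,6}
  n15('bbabd'): parent n14 fail=11; on 'd' 11→0 → fail=22;  out ∅∪∅=∅
  n20('cacba'): parent n19 fail=11; on 'a' 11→0 → fail=2;  out ∅∪∅=∅
  n16('bbabdb'): parent n15 fail=22; on 'b' 22 → fail=23;  out {3}∪{5}={3,5}
  n21('cacbac'): parent n20 fail=2; on 'c' 2→0 → fail=1;  out {4}∪{0}={0,4}

Run:
i=0 'c': node 0→1  → match P0@[0:0]
i=1 'a': node 1→17
i=2 'a': node 17→3 (fail-walked)
i=3 'c': node 3→4  → match P0@[3:3]
i=4 'd': node 4→5
i=5 'a': node 5→6  → match P1@[1:5]
i=6 'a': node 6→3 (fail-walked)
i=7 'd': node 3→24 (fail-walked)  → match P6@[6:7]
i=8 'a': node 24→2 (fail-walked)
i=9 'a': node 2→3
i=10 'c': node 3→4  → match P0@[10:10]
i=11 'd': node 4→5
i=12 'a': node 5→6  → match P1@[8:12]
i=13 'd': node 6→24 (fail-walked)  → match P6@[12:13]
i=14 'b': node 24→23 (fail-walked)  → match P5@[13:14]
i=15 'b': node 23→12 (fail-walked)
i=16 'a': node 12→13
i=17 'b': node 13→14
i=18 'd': node 14→15
i=19 'b': node 15→16  → match P3@[14:19],P5@[18:19]
i=20 'a': node 16→2 (fail-walked)
i=21 'd': node 2→24  → match P6@[20:21]
i=22 'c': node 24→1 (fail-walked)  → match P0@[22:22]
i=23 'd': node 1→7
i=24 'b': node 7→8  → match P5@[23:24]
i=25 'a': node 8→9
i=26 'd': node 9→10  → match P2@[22:26],P6@[25:26]
i=27 'c': node 10→1 (fail-walked)  → match P0@[27:27]
i=28 'd': node 1→7
i=29 'b': node 7→8  → match P5@[28:29]
i=30 'c': node 8→1 (fail-walked)  → match P0@[30:30]
i=31 'c': node 1→1 (fail-walked)  → match P0@[31:31]
i=32 'a': node 1→17
i=33 'd': node 17→24 (fail-walked)  → match P6@[32:33]
i=34 'c': node 24→1 (fail-walked)  → match P0@[34:34]
i=35 'd': node 1→7
i=36 'b': node 7→8  → match P5@[35:36]
i=37 'a': node 8→9
i=38 'd': node 9→10  → match P2@[34:38],P6@[37:38]
i=39 'c': node 10→1 (fail-walked)  → match P0@[39:39]
i=40 'a': node 1→17
i=41 'c': node 17→18  → match P0@[41:41]
i=42 'b': node 18→19
i=43 'a': node 19→20
i=44 'c': node 20→21  → match P0@[44:44],P4@[39:44]
i=45 'a': node 21→17 (fail-walked)
i=46 'a': node 17→3 (fail-walked)
i=47 'b': node 3→11 (fail-walked)
i=48 'c': node 11→1 (fail-walked)  → match P0@[48:48]
i=49 'c': node 1→1 (fail-walked)  → match P0@[49:49]
i=50 'c': node 1→1 (fail-walked)  → match P0@[50:50]
i=51 'a': node 1→17
i=52 'c': node 17→18  → match P0@[52:52]
i=53 'b': node 18→19
i=54 'a': node 19→20
i=55 'c': node 20→21  → match P0@[55:55],P4@[50:55]
i=56 'b': node 21→11 (fail-walked)
i=57 'b': node 11→12
i=58 'c': node 12→1 (fail-walked)  → match P0@[58:58]
i=59 'a': node 1→17
i=60 'd': node 17→24 (fail-walked)  → match P6@[59:60]
i=61 'b': node 24→23 (fail-walked)  → match P5@[60:61]
i=62 'c': node 23→1 (fail-walked)  → match P0@[62:62]
i=63 'a': node 1→17
i=64 'd': node 17→24 (fail-walked)  → match P6@[63:64]
i=65 'c': node 24→1 (fail-walked)  → match P0@[65:65]

Matches: [[0,0],[3,0],[5,1],[7,6],[10,0],[12,1],[13,6],[14,5],[19,3],[19,5],[21,6],[22,0],[24,5],[26,2],[26,6],[27,0],[29,5],[30,0],[31,0],[33,6],[34,0],[36,5],[38,2],[38,6],[39,0],[41,0],[44,0],[44,4],[48,0],[49,0],[50,0],[52,0],[55,0],[55,4],[58,0],[60,6],[61,5],[62,0],[64,6],[65,0]]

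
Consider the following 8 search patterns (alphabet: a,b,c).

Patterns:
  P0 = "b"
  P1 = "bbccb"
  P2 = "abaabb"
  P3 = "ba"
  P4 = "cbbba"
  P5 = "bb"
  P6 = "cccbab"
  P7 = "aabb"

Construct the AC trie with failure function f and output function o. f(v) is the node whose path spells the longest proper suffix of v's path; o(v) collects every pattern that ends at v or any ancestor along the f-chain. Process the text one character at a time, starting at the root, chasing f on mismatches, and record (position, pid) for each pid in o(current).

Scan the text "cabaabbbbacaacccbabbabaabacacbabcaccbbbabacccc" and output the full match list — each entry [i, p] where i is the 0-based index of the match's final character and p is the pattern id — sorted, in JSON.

Build:
Trie (insert patterns):
  n0 'ε': a→6 b→1 c→13
  n1 'b': a→12 b→2  ←P0
  n2 'bb': c→3  ←P5
  n3 'bbc': c→4
  n4 'bbcc': b→5
  n5 'bbccb': ·  ←P1
  n6 'a': a→23 b→7
  n7 'ab': a→8
  n8 'aba': a→9
  n9 'abaa': b→10
  n10 'abaab': b→11
  n11 'abaabb': ·  ←P2
  n12 'ba': ·  ←P3
  n13 'c': b→14 c→18
  n14 'cb': b→15
  n15 'cbb': b→16
  n16 'cbbb': a→17
  n17 'cbbba': ·  ←P4
  n18 'cc': c→19
  n19 'ccc': b→20
  n20 'cccb': a→21
  n21 'cccba': b→22
  n22 'cccbab': ·  ←P6
  n23 'aa': b→24
  n24 'aab': b→25
  n25 'aabb': ·  ←P7

Failure links (BFS by depth):
  n1('b'): parent n0 fail=0; on 'b' 0 → fail=0;  out {0}∪∅={0}
  n6('a'): parent n0 fail=0; on 'a' 0 → fail=0;  out ∅∪∅=∅
  n13('c'): parent n0 fail=0; on 'c' 0 → fail=0;  out ∅∪∅=∅
  n2('bb'): parent n1 fail=0; on 'b' 0 → fail=1;  out {5}∪{0}={0,5}
  n7('ab'): parent n6 fail=0; on 'b' 0 → fail=1;  out ∅∪{0}={0}
  n12('ba'): parent n1 fail=0; on 'a' 0 → fail=6;  out {3}∪∅={3}
  n14('cb'): parent n13 fail=0; on 'b' 0 → fail=1;  out ∅∪{0}={0}
  n18('cc'): parent n13 fail=0; on 'c' 0 → fail=13;  out ∅∪∅=∅
  n23('aa'): parent n6 fail=0; on 'a' 0 → fail=6;  out ∅∪∅=∅
  n3('bbc'): parent n2 fail=1; on 'c' 1→0 → fail=13;  out ∅∪∅=∅
  n8('aba'): parent n7 fail=1; on 'a' 1 → fail=12;  out ∅∪{3}={3}
  n15('cbb'): parent n14 fail=1; on 'b' 1 → fail=2;  out ∅∪{0,5}={0,5}
  n19('ccc'): parent n18 fail=13; on 'c' 13 → fail=18;  out ∅∪∅=∅
  n24('aab'): parent n23 fail=6; on 'b' 6 → fail=7;  out ∅∪{0}={0}
  n4('bbcc'): parent n3 fail=13; on 'c' 13 → fail=18;  out ∅∪∅=∅
  n9('abaa'): parent n8 fail=12; on 'a' 12→6 → fail=23;  out ∅∪∅=∅
  n16('cbbb'): parent n15 fail=2; on 'b' 2→1 → fail=2;  out ∅∪{0,5}={0,5}
  n20('cccb'): parent n19 fail=18; on 'b' 18→13 → fail=14;  out ∅∪{0}={0}
  n25('aabb'): parent n24 fail=7; on 'b' 7→1 → fail=2;  out {7}∪{0,5}={0,5,7}
  n5('bbccb'): parent n4 fail=18; on 'b' 18→13 → fail=14;  out {1}∪{0}={0,1}
  n10('abaab'): parent n9 fail=23; on 'b' 23 → fail=24;  out ∅∪{0}={0}
  n17('cbbba'): parent n16 fail=2; on 'a' 2→1 → fail=12;  out {4}∪{3}={3,4}
  n21('cccba'): parent n20 fail=14; on 'a' 14→1 → fail=12;  out ∅∪{3}={3}
  n11('abaabb'): parent n10 fail=24; on 'b' 24 → fail=25;  out {2}∪{0,5,7}={0,2,5,7}
  n22('cccbab'): parent n21 fail=12; on 'b' 12→6 → fail=7;  out {6}∪{0}={0,6}

Scan:
pos 0 'c': at 13
pos 1 'a': at 6 (fail-walked)
pos 2 'b': at 7  emit P0@[2:2]
pos 3 'a': at 8  emit P3@[2:3]
pos 4 'a': at 9
pos 5 'b': at 10  emit P0@[5:5]
pos 6 'b': at 11  emit P0@[6:6],P2@[1:6],P5@[5:6],P7@[3:6]
pos 7 'b': at 2 (fail-walked)  emit P0@[7:7],P5@[6:7]
pos 8 'b': at 2 (fail-walked)  emit P0@[8:8],P5@[7:8]
pos 9 'a': at 12 (fail-walked)  emit P3@[8:9]
pos 10 'c': at 13 (fail-walked)
pos 11 'a': at 6 (fail-walked)
pos 12 'a': at 23
pos 13 'c': at 13 (fail-walked)
pos 14 'c': at 18
pos 15 'c': at 19
pos 16 'b': at 20  emit P0@[16:16]
pos 17 'a': at 21  emit P3@[16:17]
pos 18 'b': at 22  emit P0@[18:18],P6@[13:18]
pos 19 'b': at 2 (fail-walked)  emit P0@[19:19],P5@[18:19]
pos 20 'a': at 12 (fail-walked)  emit P3@[19:20]
pos 21 'b': at 7 (fail-walked)  emit P0@[21:21]
pos 22 'a': at 8  emit P3@[21:22]
pos 23 'a': at 9
pos 24 'b': at 10  emit P0@[24:24]
pos 25 'a': at 8 (fail-walked)  emit P3@[24:25]
pos 26 'c': at 13 (fail-walked)
pos 27 'a': at 6 (fail-walked)
pos 28 'c': at 13 (fail-walked)
pos 29 'b': at 14  emit P0@[29:29]
pos 30 'a': at 12 (fail-walked)  emit P3@[29:30]
pos 31 'b': at 7 (fail-walked)  emit P0@[31:31]
pos 32 'c': at 13 (fail-walked)
pos 33 'a': at 6 (fail-walked)
pos 34 'c': at 13 (fail-walked)
pos 35 'c': at 18
pos 36 'b': at 14 (fail-walked)  emit P0@[36:36]
pos 37 'b': at 15  emit P0@[37:37],P5@[36:37]
pos 38 'b': at 16  emit P0@[38:38],P5@[37:38]
pos 39 'a': at 17  emit P3@[38:39],P4@[35:39]
pos 40 'b': at 7 (fail-walked)  emit P0@[40:40]
pos 41 'a': at 8  emit P3@[40:41]
pos 42 'c': at 13 (fail-walked)
pos 43 'c': at 18
pos 44 'c': at 19
pos 45 'c': at 19 (fail-walked)

Result: [[2,0],[3,3],[5,0],[6,0],[6,2],[6,5],[6,7],[7,0],[7,5],[8,0],[8,5],[9,3],[16,0],[17,3],[18,0],[18,6],[19,0],[19,5],[20,3],[21,0],[22,3],[24,0],[25,3],[29,0],[30,3],[31,0],[36,0],[37,0],[37,5],[38,0],[38,5],[39,3],[39,4],[40,0],[41,3]]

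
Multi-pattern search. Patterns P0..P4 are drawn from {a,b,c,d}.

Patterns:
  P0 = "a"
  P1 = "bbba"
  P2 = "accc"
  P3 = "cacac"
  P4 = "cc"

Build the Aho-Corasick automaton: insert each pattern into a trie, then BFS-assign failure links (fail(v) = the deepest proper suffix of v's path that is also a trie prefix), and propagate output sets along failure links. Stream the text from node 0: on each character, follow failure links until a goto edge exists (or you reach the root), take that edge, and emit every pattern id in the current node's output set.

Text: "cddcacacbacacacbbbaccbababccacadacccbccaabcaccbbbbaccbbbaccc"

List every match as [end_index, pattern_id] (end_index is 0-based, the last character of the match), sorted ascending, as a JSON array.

Build automaton:
Trie nodes:
  0='ε' goto a→1 b→2 c→9
  1='a' goto c→6  [P0 ends]
  2='b' goto b→3
  3='bb' goto b→4
  4='bbb' goto a→5
  5='bbba' goto ·  [P1 ends]
  6='ac' goto c→7
  7='acc' goto c→8
  8='accc' goto ·  [P2 ends]
  9='c' goto a→10 c→14
  10='ca' goto c→11
  11='cac' goto a→12
  12='caca' goto c→13
  13='cacac' goto ·  [P3 ends]
  14='cc' goto ·  [P4 ends]

Failure links (BFS by depth):
  fail(1) 'a': from fail(0)=0 chase 'a': 0 ⇒ 0;  out={0}∪out(0)={0}
  fail(2) 'b': from fail(0)=0 chase 'b': 0 ⇒ 0;  out=∅∪out(0)=∅
  fail(9) 'c': from fail(0)=0 chase 'c': 0 ⇒ 0;  out=∅∪out(0)=∅
  fail(3) 'bb': from fail(2)=0 chase 'b': 0 ⇒ 2;  out=∅∪out(2)=∅
  fail(6) 'ac': from fail(1)=0 chase 'c': 0 ⇒ 9;  out=∅∪out(9)=∅
  fail(10) 'ca': from fail(9)=0 chase 'a': 0 ⇒ 1;  out=∅∪out(1)={0}
  fail(14) 'cc': from fail(9)=0 chase 'c': 0 ⇒ 9;  out={4}∪out(9)={4}
  fail(4) 'bbb': from fail(3)=2 chase 'b': 2 ⇒ 3;  out=∅∪out(3)=∅
  fail(7) 'acc': from fail(6)=9 chase 'c': 9 ⇒ 14;  out=∅∪out(14)={4}
  fail(11) 'cac': from fail(10)=1 chase 'c': 1 ⇒ 6;  out=∅∪out(6)=∅
  fail(5) 'bbba': from fail(4)=3 chase 'a': 3→2→0 ⇒ 1;  out={1}∪out(1)={0,1}
  fail(8) 'accc': from fail(7)=14 chase 'c': 14→9 ⇒ 14;  out={2}∪out(14)={2,4}
  fail(12) 'caca': from fail(11)=6 chase 'a': 6→9 ⇒ 10;  out=∅∪out(10)={0}
  fail(13) 'cacac': from fail(12)=10 chase 'c': 10 ⇒ 11;  out={3}∪out(11)={3}

Text stream:
pos 0 'c': at 9
pos 1 'd': at 0 (fail-walked)
pos 2 'd': at 0
pos 3 'c': at 9
pos 4 'a': at 10  emit P0@[4:4]
pos 5 'c': at 11
pos 6 'a': at 12  emit P0@[6:6]
pos 7 'c': at 13  emit P3@[3:7]
pos 8 'b': at 2 (fail-walked)
pos 9 'a': at 1 (fail-walked)  emit P0@[9:9]
pos 10 'c': at 6
pos 11 'a': at 10 (fail-walked)  emit P0@[11:11]
pos 12 'c': at 11
pos 13 'a': at 12  emit P0@[13:13]
pos 14 'c': at 13  emit P3@[10:14]
pos 15 'b': at 2 (fail-walked)
pos 16 'b': at 3
pos 17 'b': at 4
pos 18 'a': at 5  emit P0@[18:18],P1@[15:18]
pos 19 'c': at 6 (fail-walked)
pos 20 'c': at 7  emit P4@[19:20]
pos 21 'b': at 2 (fail-walked)
pos 22 'a': at 1 (fail-walked)  emit P0@[22:22]
pos 23 'b': at 2 (fail-walked)
pos 24 'a': at 1 (fail-walked)  emit P0@[24:24]
pos 25 'b': at 2 (fail-walked)
pos 26 'c': at 9 (fail-walked)
pos 27 'c': at 14  emit P4@[26:27]
pos 28 'a': at 10 (fail-walked)  emit P0@[28:28]
pos 29 'c': at 11
pos 30 'a': at 12  emit P0@[30:30]
pos 31 'd': at 0 (fail-walked)
pos 32 'a': at 1  emit P0@[32:32]
pos 33 'c': at 6
pos 34 'c': at 7  emit P4@[33:34]
pos 35 'c': at 8  emit P2@[32:35],P4@[34:35]
pos 36 'b': at 2 (fail-walked)
pos 37 'c': at 9 (fail-walked)
pos 38 'c': at 14  emit P4@[37:38]
pos 39 'a': at 10 (fail-walked)  emit P0@[39:39]
pos 40 'a': at 1 (fail-walked)  emit P0@[40:40]
pos 41 'b': at 2 (fail-walked)
pos 42 'c': at 9 (fail-walked)
pos 43 'a': at 10  emit P0@[43:43]
pos 44 'c': at 11
pos 45 'c': at 7 (fail-walked)  emit P4@[44:45]
pos 46 'b': at 2 (fail-walked)
pos 47 'b': at 3
pos 48 'b': at 4
pos 49 'b': at 4 (fail-walked)
pos 50 'a': at 5  emit P0@[50:50],P1@[47:50]
pos 51 'c': at 6 (fail-walked)
pos 52 'c': at 7  emit P4@[51:52]
pos 53 'b': at 2 (fail-walked)
pos 54 'b': at 3
pos 55 'b': at 4
pos 56 'a': at 5  emit P0@[56:56],P1@[53:56]
pos 57 'c': at 6 (fail-walked)
pos 58 'c': at 7  emit P4@[57:58]
pos 59 'c': at 8  emit P2@[56:59],P4@[58:59]

Result: [[4,0],[6,0],[7,3],[9,0],[11,0],[13,0],[14,3],[18,0],[18,1],[20,4],[22,0],[24,0],[27,4],[28,0],[30,0],[32,0],[34,4],[35,2],[35,4],[38,4],[39,0],[40,0],[43,0],[45,4],[50,0],[50,1],[52,4],[56,0],[56,1],[58,4],[59,2],[59,4]]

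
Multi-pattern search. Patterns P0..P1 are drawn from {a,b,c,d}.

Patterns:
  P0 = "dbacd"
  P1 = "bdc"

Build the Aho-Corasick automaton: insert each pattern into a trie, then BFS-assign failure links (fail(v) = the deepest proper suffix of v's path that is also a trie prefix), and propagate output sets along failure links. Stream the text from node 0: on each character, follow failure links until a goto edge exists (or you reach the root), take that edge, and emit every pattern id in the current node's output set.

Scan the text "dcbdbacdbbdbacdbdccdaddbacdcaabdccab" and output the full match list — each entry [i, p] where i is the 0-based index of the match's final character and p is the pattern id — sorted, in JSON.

Build automaton:
Trie (insert patterns):
  0='ε' goto b→6 d→1
  1='d' goto b→2
  2='db' goto a→3
  3='dba' goto c→4
  4='dbac' goto d→5
  5='dbacd' goto ·  [P0 ends]
  6='b' goto d→7
  7='bd' goto c→8
  8='bdc' goto ·  [P1 ends]

Failure links (BFS by depth):
  n1('d'): parent n0 fail=0; on 'd' 0 → fail=0;  out ∅∪∅=∅
  n6('b'): parent n0 fail=0; on 'b' 0 → fail=0;  out ∅∪∅=∅
  n2('db'): parent n1 fail=0; on 'b' 0 → fail=6;  out ∅∪∅=∅
  n7('bd'): parent n6 fail=0; on 'd' 0 → fail=1;  out ∅∪∅=∅
  n3('dba'): parent n2 fail=6; on 'a' 6→0 → fail=0;  out ∅∪∅=∅
  n8('bdc'): parent n7 fail=1; on 'c' 1→0 → fail=0;  out {1}∪∅={1}
  n4('dbac'): parent n3 fail=0; on 'c' 0 → fail=0;  out ∅∪∅=∅
  n5('dbacd'): parent n4 fail=0; on 'd' 0 → fail=1;  out {0}∪∅={0}

Run:
i=0 'd': node 0→1
i=1 'c': node 1→0 (fail-walked)
i=2 'b': node 0→6
i=3 'd': node 6→7
i=4 'b': node 7→2 (fail-walked)
i=5 'a': node 2→3
i=6 'c': node 3→4
i=7 'd': node 4→5  → match P0@[3:7]
i=8 'b': node 5→2 (fail-walked)
i=9 'b': node 2→6 (fail-walked)
i=10 'd': node 6→7
i=11 'b': node 7→2 (fail-walked)
i=12 'a': node 2→3
i=13 'c': node 3→4
i=14 'd': node 4→5  → match P0@[10:14]
i=15 'b': node 5→2 (fail-walked)
i=16 'd': node 2→7 (fail-walked)
i=17 'c': node 7→8  → match P1@[15:17]
i=18 'c': node 8→0 (fail-walked)
i=19 'd': node 0→1
i=20 'a': node 1→0 (fail-walked)
i=21 'd': node 0→1
i=22 'd': node 1→1 (fail-walked)
i=23 'b': node 1→2
i=24 'a': node 2→3
i=25 'c': node 3→4
i=26 'd': node 4→5  → match P0@[22:26]
i=27 'c': node 5→0 (fail-walked)
i=28 'a': node 0→0
i=29 'a': node 0→0
i=30 'b': node 0→6
i=31 'd': node 6→7
i=32 'c': node 7→8  → match P1@[30:32]
i=33 'c': node 8→0 (fail-walked)
i=34 'a': node 0→0
i=35 'b': node 0→6

All matches (sorted): [[7,0],[14,0],[17,1],[26,0],[32,1]]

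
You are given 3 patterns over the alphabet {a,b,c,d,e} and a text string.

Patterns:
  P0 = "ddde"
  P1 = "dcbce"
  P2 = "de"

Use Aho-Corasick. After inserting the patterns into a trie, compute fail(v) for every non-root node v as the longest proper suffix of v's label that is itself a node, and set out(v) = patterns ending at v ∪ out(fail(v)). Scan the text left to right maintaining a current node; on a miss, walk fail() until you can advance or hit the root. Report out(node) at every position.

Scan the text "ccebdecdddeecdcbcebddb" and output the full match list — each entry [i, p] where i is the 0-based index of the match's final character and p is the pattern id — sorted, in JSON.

Construct AC machine:
Trie nodes:
  0='ε' goto d→1
  1='d' goto c→5 d→2 e→9
  2='dd' goto d→3
  3='ddd' goto e→4
  4='ddde' goto ·  ←P0
  5='dc' goto b→6
  6='dcb' goto c→7
  7='dcbc' goto e→8
  8='dcbce' goto ·  ←P1
  9='de' goto ·  ←P2

BFS fail/out derivation:
  n1('d'): parent n0 fail=0; on 'd' 0 → fail=0;  out ∅∪∅=∅
  n2('dd'): parent n1 fail=0; on 'd' 0 → fail=1;  out ∅∪∅=∅
  n5('dc'): parent n1 fail=0; on 'c' 0 → fail=0;  out ∅∪∅=∅
  n9('de'): parent n1 fail=0; on 'e' 0 → fail=0;  out {2}∪∅={2}
  n3('ddd'): parent n2 fail=1; on 'd' 1 → fail=2;  out ∅∪∅=∅
  n6('dcb'): parent n5 fail=0; on 'b' 0 → fail=0;  out ∅∪∅=∅
  n4('ddde'): parent n3 fail=2; on 'e' 2→1 → fail=9;  out {0}∪{2}={0,2}
  n7('dcbc'): parent n6 fail=0; on 'c' 0 → fail=0;  out ∅∪∅=∅
  n8('dcbce'): parent n7 fail=0; on 'e' 0 → fail=0;  out {1}∪∅={1}

Text stream:
pos 0 'c': at 0
pos 1 'c': at 0
pos 2 'e': at 0
pos 3 'b': at 0
pos 4 'd': at 1
pos 5 'e': at 9  → match P2@[4:5]
pos 6 'c': at 0 (via fail)
pos 7 'd': at 1
pos 8 'd': at 2
pos 9 'd': at 3
pos 10 'e': at 4  → match P0@[7:10],P2@[9:10]
pos 11 'e': at 0 (via fail)
pos 12 'c': at 0
pos 13 'd': at 1
pos 14 'c': at 5
pos 15 'b': at 6
pos 16 'c': at 7
pos 17 'e': at 8  → match P1@[13:17]
pos 18 'b': at 0 (via fail)
pos 19 'd': at 1
pos 20 'd': at 2
pos 21 'b': at 0 (via fail)

Result: [[5,2],[10,0],[10,2],[17,1]]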